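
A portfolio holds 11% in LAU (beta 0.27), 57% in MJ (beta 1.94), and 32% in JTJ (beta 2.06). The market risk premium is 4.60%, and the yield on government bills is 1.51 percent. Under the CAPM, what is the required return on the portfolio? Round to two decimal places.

9.77%

β_P = Σ w_i β_i = 0.11×0.27 + 0.57×1.94 + 0.32×2.06 = 1.7947
E(R_P) = R_f + β_P × MRP = 1.51% + 1.7947 × 4.60% = 9.77%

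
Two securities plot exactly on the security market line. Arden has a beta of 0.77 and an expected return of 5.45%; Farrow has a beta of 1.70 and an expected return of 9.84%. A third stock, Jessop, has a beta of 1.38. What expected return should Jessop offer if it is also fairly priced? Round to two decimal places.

MRP (SML slope) = (9.84% − 5.45%) / (1.70 − 0.77) = 4.39% / 0.93 = 4.7204%
R_f (intercept) = 5.45% − 0.77 × 4.7204% = 1.8153%
E(R_Jessop) = R_f + β × MRP = 1.8153% + 1.38 × 4.7204% = 8.33%

8.33%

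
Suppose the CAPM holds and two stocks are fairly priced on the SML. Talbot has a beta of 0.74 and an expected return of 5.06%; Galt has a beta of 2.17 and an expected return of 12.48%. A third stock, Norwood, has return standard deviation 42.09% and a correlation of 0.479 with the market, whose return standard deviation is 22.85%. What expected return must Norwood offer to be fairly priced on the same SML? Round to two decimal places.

MRP = (12.48% − 5.06%) / (2.17 − 0.74) = 5.1888%
R_f = 5.06% − 0.74 × 5.1888% = 1.2203%
β_Norwood = ρ·σ_i/σ_m = 0.479 × 42.09 / 22.85 = 0.8823
E(R_Norwood) = R_f + β × MRP = 1.2203% + 0.8823 × 5.1888% = 5.80%

5.80%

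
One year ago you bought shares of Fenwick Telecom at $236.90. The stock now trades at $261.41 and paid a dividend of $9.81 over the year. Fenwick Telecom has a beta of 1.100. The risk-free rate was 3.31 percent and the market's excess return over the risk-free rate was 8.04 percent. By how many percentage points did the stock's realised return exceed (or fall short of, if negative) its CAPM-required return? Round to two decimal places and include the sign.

Realised HPR = (P1 + D1 − P0) / P0 = (261.41 + 9.81 − 236.90) / 236.90 = 34.32 / 236.90 = 14.4871%
CAPM required = R_f + β·MRP = 3.31% + 1.100 × 8.04% = 12.15400%
α = realised − required = 14.4871% − 12.15400% = +2.33%

+2.33%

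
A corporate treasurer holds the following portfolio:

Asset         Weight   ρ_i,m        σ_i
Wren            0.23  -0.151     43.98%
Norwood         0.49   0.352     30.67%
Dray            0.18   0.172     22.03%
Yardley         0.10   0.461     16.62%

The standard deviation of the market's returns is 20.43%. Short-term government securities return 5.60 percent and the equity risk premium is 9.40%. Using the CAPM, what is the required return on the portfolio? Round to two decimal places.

8.00%

β_Wren = -0.151 × 43.98% / 20.43% = -0.3251
β_Norwood = 0.352 × 30.67% / 20.43% = 0.5284
β_Dray = 0.172 × 22.03% / 20.43% = 0.1855
β_Yardley = 0.461 × 16.62% / 20.43% = 0.3750
β_P = Σ w_i β_i = 0.23×-0.3251 + 0.49×0.5284 + 0.18×0.1855 + 0.10×0.3750 = 0.2550
E(R_P) = R_f + β_P × MRP = 5.60% + 0.2550 × 9.40% = 8.00%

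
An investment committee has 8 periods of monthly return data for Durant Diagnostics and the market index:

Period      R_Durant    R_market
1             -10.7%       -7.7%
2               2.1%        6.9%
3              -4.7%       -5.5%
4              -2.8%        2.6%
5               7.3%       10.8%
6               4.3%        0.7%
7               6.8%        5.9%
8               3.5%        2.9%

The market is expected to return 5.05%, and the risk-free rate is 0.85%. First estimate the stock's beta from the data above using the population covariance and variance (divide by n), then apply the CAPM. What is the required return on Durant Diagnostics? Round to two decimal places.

4.52%

Mean R_i = (-10.7 + 2.1 − 4.7 − 2.8 + 7.3 + 4.3 + 6.8 + 3.5) / 8 = 0.7250%
Mean R_m = (-7.7 + 6.9 − 5.5 + 2.6 + 10.8 + 0.7 + 5.9 + 2.9) / 8 = 2.0750%
Σ(R_i − R̄_i)(R_m − R̄_m) = 235.5350  ⇒  Cov = 235.5350 / 8 = 29.4419
Σ(R_m − R̄_m)² = 269.8150  ⇒  Var(R_m) = 269.8150 / 8 = 33.7269
β = Cov / Var(R_m) = 29.4419 / 33.7269 = 0.8730
MRP = 5.05% − 0.85% = 4.20%
E(R) = R_f + β × MRP = 0.85% + 0.8730 × 4.20% = 4.52%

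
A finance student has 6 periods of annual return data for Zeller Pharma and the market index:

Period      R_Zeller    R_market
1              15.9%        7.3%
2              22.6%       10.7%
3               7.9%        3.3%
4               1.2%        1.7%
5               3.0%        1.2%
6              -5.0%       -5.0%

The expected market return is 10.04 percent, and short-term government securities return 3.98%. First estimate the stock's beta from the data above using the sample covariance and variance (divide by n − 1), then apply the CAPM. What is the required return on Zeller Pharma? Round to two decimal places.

Mean R_i = (15.9 + 22.6 + 7.9 + 1.2 + 3.0 − 5.0) / 6 = 7.6000%
Mean R_m = (7.3 + 10.7 + 3.3 + 1.7 + 1.2 − 5.0) / 6 = 3.2000%
Σ(R_i − R̄_i)(R_m − R̄_m) = 268.6800  ⇒  Cov = 268.6800 / 5 = 53.7360
Σ(R_m − R̄_m)² = 146.5600  ⇒  Var(R_m) = 146.5600 / 5 = 29.3120
β = Cov / Var(R_m) = 53.7360 / 29.3120 = 1.8332
MRP = 10.04% − 3.98% = 6.06%
E(R) = R_f + β × MRP = 3.98% + 1.8332 × 6.06% = 15.09%

15.09%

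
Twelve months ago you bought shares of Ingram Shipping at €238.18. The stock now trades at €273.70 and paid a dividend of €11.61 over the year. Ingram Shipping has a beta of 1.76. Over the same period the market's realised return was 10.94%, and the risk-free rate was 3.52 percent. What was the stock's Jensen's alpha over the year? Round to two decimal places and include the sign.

Realised HPR = (P1 + D1 − P0) / P0 = (273.70 + 11.61 − 238.18) / 238.18 = 47.13 / 238.18 = 19.7876%
MRP = 10.94% − 3.52% = 7.42%
CAPM required = R_f + β·MRP = 3.52% + 1.76 × 7.42% = 16.5792%
α = realised − required = 19.7876% − 16.5792% = +3.21%

+3.21%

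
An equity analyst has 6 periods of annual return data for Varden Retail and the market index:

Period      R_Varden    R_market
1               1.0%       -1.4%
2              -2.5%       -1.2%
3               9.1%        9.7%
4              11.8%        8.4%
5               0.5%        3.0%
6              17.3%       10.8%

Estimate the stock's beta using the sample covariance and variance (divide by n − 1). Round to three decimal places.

1.299

Mean R_i = (1.0 − 2.5 + 9.1 + 11.8 + 0.5 + 17.3) / 6 = 6.2000%
Mean R_m = (-1.4 − 1.2 + 9.7 + 8.4 + 3.0 + 10.8) / 6 = 4.8833%
Σ(R_i − R̄_i)(R_m − R̄_m) = 195.6700  ⇒  Cov = 195.6700 / 5 = 39.1340
Σ(R_m − R̄_m)² = 150.6083  ⇒  Var(R_m) = 150.6083 / 5 = 30.1217
β = Cov / Var(R_m) = 39.1340 / 30.1217 = 1.2992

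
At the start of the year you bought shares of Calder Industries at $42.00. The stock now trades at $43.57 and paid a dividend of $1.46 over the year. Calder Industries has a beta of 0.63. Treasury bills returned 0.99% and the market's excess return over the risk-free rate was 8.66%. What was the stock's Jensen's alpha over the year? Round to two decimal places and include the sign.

+0.77%

Realised HPR = (P1 + D1 − P0) / P0 = (43.57 + 1.46 − 42.00) / 42.00 = 3.03 / 42.00 = 7.2143%
CAPM required = R_f + β·MRP = 0.99% + 0.63 × 8.66% = 6.4458%
α = realised − required = 7.2143% − 6.4458% = +0.77%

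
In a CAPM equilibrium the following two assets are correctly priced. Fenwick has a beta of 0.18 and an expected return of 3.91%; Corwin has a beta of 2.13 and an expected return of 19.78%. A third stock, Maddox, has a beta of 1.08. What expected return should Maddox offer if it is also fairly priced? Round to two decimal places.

11.23%

MRP (SML slope) = (19.78% − 3.91%) / (2.13 − 0.18) = 15.87% / 1.95 = 8.1385%
R_f (intercept) = 3.91% − 0.18 × 8.1385% = 2.4451%
E(R_Maddox) = R_f + β × MRP = 2.4451% + 1.08 × 8.1385% = 11.23%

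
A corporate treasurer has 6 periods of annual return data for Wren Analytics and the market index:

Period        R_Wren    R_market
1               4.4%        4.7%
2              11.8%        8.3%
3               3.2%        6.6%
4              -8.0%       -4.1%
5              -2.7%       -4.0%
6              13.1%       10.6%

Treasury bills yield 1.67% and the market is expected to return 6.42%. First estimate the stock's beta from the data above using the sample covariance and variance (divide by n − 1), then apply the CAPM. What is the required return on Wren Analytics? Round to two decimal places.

Mean R_i = (4.4 + 11.8 + 3.2 − 8.0 − 2.7 + 13.1) / 6 = 3.6333%
Mean R_m = (4.7 + 8.3 + 6.6 − 4.1 − 4.0 + 10.6) / 6 = 3.6833%
Σ(R_i − R̄_i)(R_m − R̄_m) = 241.9033  ⇒  Cov = 241.9033 / 5 = 48.3807
Σ(R_m − R̄_m)² = 198.3083  ⇒  Var(R_m) = 198.3083 / 5 = 39.6617
β = Cov / Var(R_m) = 48.3807 / 39.6617 = 1.2198
MRP = 6.42% − 1.67% = 4.75%
E(R) = R_f + β × MRP = 1.67% + 1.2198 × 4.75% = 7.46%

7.46%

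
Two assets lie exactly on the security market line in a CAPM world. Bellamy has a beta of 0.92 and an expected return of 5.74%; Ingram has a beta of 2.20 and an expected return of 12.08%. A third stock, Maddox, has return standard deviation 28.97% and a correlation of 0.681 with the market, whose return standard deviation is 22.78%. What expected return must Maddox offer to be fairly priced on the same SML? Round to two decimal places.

5.47%

MRP = (12.08% − 5.74%) / (2.20 − 0.92) = 4.9531%
R_f = 5.74% − 0.92 × 4.9531% = 1.1831%
β_Maddox = ρ·σ_i/σ_m = 0.681 × 28.97 / 22.78 = 0.8660
E(R_Maddox) = R_f + β × MRP = 1.1831% + 0.8660 × 4.9531% = 5.47%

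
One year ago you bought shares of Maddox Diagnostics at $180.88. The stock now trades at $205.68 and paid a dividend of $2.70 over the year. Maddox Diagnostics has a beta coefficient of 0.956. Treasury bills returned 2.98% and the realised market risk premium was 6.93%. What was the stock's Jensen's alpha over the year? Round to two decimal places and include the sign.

Realised HPR = (P1 + D1 − P0) / P0 = (205.68 + 2.70 − 180.88) / 180.88 = 27.50 / 180.88 = 15.2034%
CAPM required = R_f + β·MRP = 2.98% + 0.956 × 6.93% = 9.60508%
α = realised − required = 15.2034% − 9.60508% = +5.60%

+5.60%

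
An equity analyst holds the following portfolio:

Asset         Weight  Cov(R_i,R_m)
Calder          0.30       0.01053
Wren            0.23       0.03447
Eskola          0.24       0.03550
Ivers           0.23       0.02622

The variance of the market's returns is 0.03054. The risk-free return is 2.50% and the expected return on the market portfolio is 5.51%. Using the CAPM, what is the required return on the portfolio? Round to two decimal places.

β_Calder = 0.01053 / 0.03054 = 0.3448
β_Wren = 0.03447 / 0.03054 = 1.1287
β_Eskola = 0.03550 / 0.03054 = 1.1624
β_Ivers = 0.02622 / 0.03054 = 0.8585
β_P = Σ w_i β_i = 0.30×0.3448 + 0.23×1.1287 + 0.24×1.1624 + 0.23×0.8585 = 0.8395
MRP = 5.51% − 2.50% = 3.01%
E(R_P) = R_f + β_P × MRP = 2.50% + 0.8395 × 3.01% = 5.03%

5.03%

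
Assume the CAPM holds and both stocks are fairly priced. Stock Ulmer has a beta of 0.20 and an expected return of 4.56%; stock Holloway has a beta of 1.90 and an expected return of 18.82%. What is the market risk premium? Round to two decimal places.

Both satisfy E(R) = R_f + β·MRP, so the slope of the SML is
MRP = (18.82% − 4.56%) / (1.90 − 0.20) = 14.26% / 1.70 = 8.3882%

8.39%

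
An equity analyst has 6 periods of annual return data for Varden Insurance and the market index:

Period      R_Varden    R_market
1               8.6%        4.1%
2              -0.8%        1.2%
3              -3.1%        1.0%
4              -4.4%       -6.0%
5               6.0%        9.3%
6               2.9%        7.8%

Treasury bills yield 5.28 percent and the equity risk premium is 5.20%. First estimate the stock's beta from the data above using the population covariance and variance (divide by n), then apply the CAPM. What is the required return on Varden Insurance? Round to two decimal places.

Mean R_i = (8.6 − 0.8 − 3.1 − 4.4 + 6.0 + 2.9) / 6 = 1.5333%
Mean R_m = (4.1 + 1.2 + 1.0 − 6.0 + 9.3 + 7.8) / 6 = 2.9000%
Σ(R_i − R̄_i)(R_m − R̄_m) = 109.3400  ⇒  Cov = 109.3400 / 6 = 18.2233
Σ(R_m − R̄_m)² = 152.1200  ⇒  Var(R_m) = 152.1200 / 6 = 25.3533
β = Cov / Var(R_m) = 18.2233 / 25.3533 = 0.7188
E(R) = R_f + β × MRP = 5.28% + 0.7188 × 5.20% = 9.02%

9.02%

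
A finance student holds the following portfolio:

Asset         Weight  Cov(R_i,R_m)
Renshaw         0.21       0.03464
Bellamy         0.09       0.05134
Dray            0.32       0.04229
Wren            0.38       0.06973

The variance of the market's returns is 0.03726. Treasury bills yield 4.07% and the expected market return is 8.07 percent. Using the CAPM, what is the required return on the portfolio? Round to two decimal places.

β_Renshaw = 0.03464 / 0.03726 = 0.9297
β_Bellamy = 0.05134 / 0.03726 = 1.3779
β_Dray = 0.04229 / 0.03726 = 1.1350
β_Wren = 0.06973 / 0.03726 = 1.8714
β_P = Σ w_i β_i = 0.21×0.9297 + 0.09×1.3779 + 0.32×1.1350 + 0.38×1.8714 = 1.3936
MRP = 8.07% − 4.07% = 4.00%
E(R_P) = R_f + β_P × MRP = 4.07% + 1.3936 × 4.00% = 9.64%

9.64%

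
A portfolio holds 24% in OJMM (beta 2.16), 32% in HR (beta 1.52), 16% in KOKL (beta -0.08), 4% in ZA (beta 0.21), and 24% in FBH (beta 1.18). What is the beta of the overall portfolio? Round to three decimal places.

β_P = Σ w_i β_i = 0.24×2.16 + 0.32×1.52 + 0.16×-0.08 + 0.04×0.21 + 0.24×1.18 = 1.2836

1.284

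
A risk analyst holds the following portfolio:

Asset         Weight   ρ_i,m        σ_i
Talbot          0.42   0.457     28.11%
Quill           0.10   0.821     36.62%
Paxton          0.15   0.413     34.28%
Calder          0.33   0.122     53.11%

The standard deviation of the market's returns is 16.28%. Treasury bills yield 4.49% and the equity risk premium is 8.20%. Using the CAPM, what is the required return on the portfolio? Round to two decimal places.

β_Talbot = 0.457 × 28.11% / 16.28% = 0.7891
β_Quill = 0.821 × 36.62% / 16.28% = 1.8467
β_Paxton = 0.413 × 34.28% / 16.28% = 0.8696
β_Calder = 0.122 × 53.11% / 16.28% = 0.3980
β_P = Σ w_i β_i = 0.42×0.7891 + 0.10×1.8467 + 0.15×0.8696 + 0.33×0.3980 = 0.7779
E(R_P) = R_f + β_P × MRP = 4.49% + 0.7779 × 8.20% = 10.87%

10.87%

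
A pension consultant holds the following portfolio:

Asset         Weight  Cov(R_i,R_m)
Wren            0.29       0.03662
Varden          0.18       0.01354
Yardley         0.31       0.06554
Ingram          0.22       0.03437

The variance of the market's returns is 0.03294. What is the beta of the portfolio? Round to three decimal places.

β_Wren = 0.03662 / 0.03294 = 1.1117
β_Varden = 0.01354 / 0.03294 = 0.4111
β_Yardley = 0.06554 / 0.03294 = 1.9897
β_Ingram = 0.03437 / 0.03294 = 1.0434
β_P = Σ w_i β_i = 0.29×1.1117 + 0.18×0.4111 + 0.31×1.9897 + 0.22×1.0434 = 1.2427

1.243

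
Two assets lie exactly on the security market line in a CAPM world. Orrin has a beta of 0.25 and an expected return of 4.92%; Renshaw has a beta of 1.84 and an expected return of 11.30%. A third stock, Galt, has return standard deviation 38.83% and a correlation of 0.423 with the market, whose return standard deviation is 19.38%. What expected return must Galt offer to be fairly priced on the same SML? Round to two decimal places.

MRP = (11.30% − 4.92%) / (1.84 − 0.25) = 4.0126%
R_f = 4.92% − 0.25 × 4.0126% = 3.9169%
β_Galt = ρ·σ_i/σ_m = 0.423 × 38.83 / 19.38 = 0.8475
E(R_Galt) = R_f + β × MRP = 3.9169% + 0.8475 × 4.0126% = 7.32%

7.32%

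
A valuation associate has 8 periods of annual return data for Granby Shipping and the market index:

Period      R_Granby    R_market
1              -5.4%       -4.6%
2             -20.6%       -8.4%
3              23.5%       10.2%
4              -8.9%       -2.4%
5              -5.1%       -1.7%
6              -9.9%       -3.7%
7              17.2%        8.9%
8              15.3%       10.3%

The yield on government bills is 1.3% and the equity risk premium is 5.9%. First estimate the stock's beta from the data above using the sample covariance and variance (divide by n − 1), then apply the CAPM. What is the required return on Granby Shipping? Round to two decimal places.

13.40%

Mean R_i = (-5.4 − 20.6 + 23.5 − 8.9 − 5.1 − 9.9 + 17.2 + 15.3) / 8 = 0.7625%
Mean R_m = (-4.6 − 8.4 + 10.2 − 2.4 − 1.7 − 3.7 + 8.9 + 10.3) / 8 = 1.0750%
Σ(R_i − R̄_i)(R_m − R̄_m) = 808.3525  ⇒  Cov = 808.3525 / 7 = 115.4789
Σ(R_m − R̄_m)² = 394.1550  ⇒  Var(R_m) = 394.1550 / 7 = 56.3079
β = Cov / Var(R_m) = 115.4789 / 56.3079 = 2.0508
E(R) = R_f + β × MRP = 1.3% + 2.0508 × 5.9% = 13.40%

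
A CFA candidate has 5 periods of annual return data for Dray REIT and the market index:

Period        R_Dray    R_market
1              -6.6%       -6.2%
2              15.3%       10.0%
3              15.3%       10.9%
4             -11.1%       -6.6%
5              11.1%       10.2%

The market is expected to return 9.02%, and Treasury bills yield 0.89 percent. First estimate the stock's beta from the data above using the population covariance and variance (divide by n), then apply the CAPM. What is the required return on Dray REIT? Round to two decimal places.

11.94%

Mean R_i = (-6.6 + 15.3 + 15.3 − 11.1 + 11.1) / 5 = 4.8000%
Mean R_m = (-6.2 + 10.0 + 10.9 − 6.6 + 10.2) / 5 = 3.6600%
Σ(R_i − R̄_i)(R_m − R̄_m) = 459.3300  ⇒  Cov = 459.3300 / 5 = 91.8660
Σ(R_m − R̄_m)² = 337.8720  ⇒  Var(R_m) = 337.8720 / 5 = 67.5744
β = Cov / Var(R_m) = 91.8660 / 67.5744 = 1.3595
MRP = 9.02% − 0.89% = 8.13%
E(R) = R_f + β × MRP = 0.89% + 1.3595 × 8.13% = 11.94%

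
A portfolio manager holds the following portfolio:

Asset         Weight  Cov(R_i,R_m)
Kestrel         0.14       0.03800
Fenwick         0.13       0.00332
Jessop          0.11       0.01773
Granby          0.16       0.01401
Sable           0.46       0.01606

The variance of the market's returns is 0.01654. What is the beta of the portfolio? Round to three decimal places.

1.048

β_Kestrel = 0.03800 / 0.01654 = 2.2975
β_Fenwick = 0.00332 / 0.01654 = 0.2007
β_Jessop = 0.01773 / 0.01654 = 1.0719
β_Granby = 0.01401 / 0.01654 = 0.8470
β_Sable = 0.01606 / 0.01654 = 0.9710
β_P = Σ w_i β_i = 0.14×2.2975 + 0.13×0.2007 + 0.11×1.0719 + 0.16×0.8470 + 0.46×0.9710 = 1.0478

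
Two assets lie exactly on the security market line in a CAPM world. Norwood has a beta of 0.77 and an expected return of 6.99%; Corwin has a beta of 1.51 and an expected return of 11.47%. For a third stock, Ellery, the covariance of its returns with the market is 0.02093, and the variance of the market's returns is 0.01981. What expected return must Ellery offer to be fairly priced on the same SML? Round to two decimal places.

MRP = (11.47% − 6.99%) / (1.51 − 0.77) = 6.0541%
R_f = 6.99% − 0.77 × 6.0541% = 2.3283%
β_Ellery = Cov / Var(R_m) = 0.02093 / 0.01981 = 1.0565
E(R_Ellery) = R_f + β × MRP = 2.3283% + 1.0565 × 6.0541% = 8.72%

8.72%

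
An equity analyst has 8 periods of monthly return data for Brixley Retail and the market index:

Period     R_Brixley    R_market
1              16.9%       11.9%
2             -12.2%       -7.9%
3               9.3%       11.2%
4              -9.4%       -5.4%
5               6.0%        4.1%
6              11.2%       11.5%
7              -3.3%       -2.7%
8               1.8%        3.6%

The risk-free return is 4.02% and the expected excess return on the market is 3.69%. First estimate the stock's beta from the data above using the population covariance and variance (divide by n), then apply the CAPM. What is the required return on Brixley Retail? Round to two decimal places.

8.65%

Mean R_i = (16.9 − 12.2 + 9.3 − 9.4 + 6.0 + 11.2 − 3.3 + 1.8) / 8 = 2.5375%
Mean R_m = (11.9 − 7.9 + 11.2 − 5.4 + 4.1 + 11.5 − 2.7 + 3.6) / 8 = 3.2875%
Σ(R_i − R̄_i)(R_m − R̄_m) = 554.4638  ⇒  Cov = 554.4638 / 8 = 69.3080
Σ(R_m − R̄_m)² = 441.4688  ⇒  Var(R_m) = 441.4688 / 8 = 55.1836
β = Cov / Var(R_m) = 69.3080 / 55.1836 = 1.2560
E(R) = R_f + β × MRP = 4.02% + 1.2560 × 3.69% = 8.65%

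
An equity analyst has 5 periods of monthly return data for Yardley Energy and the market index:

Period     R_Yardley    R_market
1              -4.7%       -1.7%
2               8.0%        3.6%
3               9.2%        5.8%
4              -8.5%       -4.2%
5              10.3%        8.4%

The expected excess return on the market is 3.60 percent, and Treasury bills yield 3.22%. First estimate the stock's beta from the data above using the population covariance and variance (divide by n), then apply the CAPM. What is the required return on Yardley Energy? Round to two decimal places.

9.09%

Mean R_i = (-4.7 + 8.0 + 9.2 − 8.5 + 10.3) / 5 = 2.8600%
Mean R_m = (-1.7 + 3.6 + 5.8 − 4.2 + 8.4) / 5 = 2.3800%
Σ(R_i − R̄_i)(R_m − R̄_m) = 178.3360  ⇒  Cov = 178.3360 / 5 = 35.6672
Σ(R_m − R̄_m)² = 109.3680  ⇒  Var(R_m) = 109.3680 / 5 = 21.8736
β = Cov / Var(R_m) = 35.6672 / 21.8736 = 1.6306
E(R) = R_f + β × MRP = 3.22% + 1.6306 × 3.60% = 9.09%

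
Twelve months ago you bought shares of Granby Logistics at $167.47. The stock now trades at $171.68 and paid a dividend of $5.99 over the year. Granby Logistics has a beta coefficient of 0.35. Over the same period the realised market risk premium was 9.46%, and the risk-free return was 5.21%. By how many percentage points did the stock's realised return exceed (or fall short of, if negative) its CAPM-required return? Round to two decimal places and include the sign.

-2.43%

Realised HPR = (P1 + D1 − P0) / P0 = (171.68 + 5.99 − 167.47) / 167.47 = 10.20 / 167.47 = 6.0906%
CAPM required = R_f + β·MRP = 5.21% + 0.35 × 9.46% = 8.5210%
α = realised − required = 6.0906% − 8.5210% = -2.43%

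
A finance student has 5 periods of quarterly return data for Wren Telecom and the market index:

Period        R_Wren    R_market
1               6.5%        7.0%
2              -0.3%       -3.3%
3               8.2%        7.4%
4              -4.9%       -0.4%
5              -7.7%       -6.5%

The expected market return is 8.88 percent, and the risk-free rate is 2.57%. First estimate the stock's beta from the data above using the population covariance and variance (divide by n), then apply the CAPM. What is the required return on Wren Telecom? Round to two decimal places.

Mean R_i = (6.5 − 0.3 + 8.2 − 4.9 − 7.7) / 5 = 0.3600%
Mean R_m = (7.0 − 3.3 + 7.4 − 0.4 − 6.5) / 5 = 0.8400%
Σ(R_i − R̄_i)(R_m − R̄_m) = 157.6680  ⇒  Cov = 157.6680 / 5 = 31.5336
Σ(R_m − R̄_m)² = 153.5320  ⇒  Var(R_m) = 153.5320 / 5 = 30.7064
β = Cov / Var(R_m) = 31.5336 / 30.7064 = 1.0269
MRP = 8.88% − 2.57% = 6.31%
E(R) = R_f + β × MRP = 2.57% + 1.0269 × 6.31% = 9.05%

9.05%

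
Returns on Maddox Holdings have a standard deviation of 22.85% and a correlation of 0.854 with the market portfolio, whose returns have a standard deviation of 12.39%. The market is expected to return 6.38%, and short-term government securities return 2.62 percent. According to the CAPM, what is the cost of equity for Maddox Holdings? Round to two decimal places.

8.54%

β = ρ × σ_i / σ_m = 0.854 × 22.85% / 12.39% = 1.5750
MRP = 6.38% − 2.62% = 3.76%
E(R) = 2.62% + 1.5750 × 3.76% = 8.54%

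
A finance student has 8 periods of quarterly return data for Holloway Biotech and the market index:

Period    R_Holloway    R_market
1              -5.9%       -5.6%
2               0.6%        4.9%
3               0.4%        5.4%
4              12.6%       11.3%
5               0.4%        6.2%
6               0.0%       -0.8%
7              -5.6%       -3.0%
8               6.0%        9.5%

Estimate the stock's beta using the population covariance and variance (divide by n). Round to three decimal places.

0.897

Mean R_i = (-5.9 + 0.6 + 0.4 + 12.6 + 0.4 + 0.0 − 5.6 + 6.0) / 8 = 1.0625%
Mean R_m = (-5.6 + 4.9 + 5.4 + 11.3 + 6.2 − 0.8 − 3.0 + 9.5) / 8 = 3.4875%
Σ(R_i − R̄_i)(R_m − R̄_m) = 227.1563  ⇒  Cov = 227.1563 / 8 = 28.3945
Σ(R_m − R̄_m)² = 253.2488  ⇒  Var(R_m) = 253.2488 / 8 = 31.6561
β = Cov / Var(R_m) = 28.3945 / 31.6561 = 0.8970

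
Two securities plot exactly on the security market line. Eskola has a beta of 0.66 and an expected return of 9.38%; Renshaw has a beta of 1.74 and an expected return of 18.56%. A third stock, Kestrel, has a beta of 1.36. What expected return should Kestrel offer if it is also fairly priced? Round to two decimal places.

MRP (SML slope) = (18.56% − 9.38%) / (1.74 − 0.66) = 9.18% / 1.08 = 8.5000%
R_f (intercept) = 9.38% − 0.66 × 8.5000% = 3.7700%
E(R_Kestrel) = R_f + β × MRP = 3.7700% + 1.36 × 8.5000% = 15.33%

15.33%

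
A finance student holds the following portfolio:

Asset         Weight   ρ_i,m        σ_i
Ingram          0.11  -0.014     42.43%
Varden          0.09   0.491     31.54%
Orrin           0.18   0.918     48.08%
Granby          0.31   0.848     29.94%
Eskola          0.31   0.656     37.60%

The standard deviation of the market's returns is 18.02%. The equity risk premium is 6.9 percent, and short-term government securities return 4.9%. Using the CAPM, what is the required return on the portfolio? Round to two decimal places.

β_Ingram = -0.014 × 42.43% / 18.02% = -0.0330
β_Varden = 0.491 × 31.54% / 18.02% = 0.8594
β_Orrin = 0.918 × 48.08% / 18.02% = 2.4494
β_Granby = 0.848 × 29.94% / 18.02% = 1.4089
β_Eskola = 0.656 × 37.60% / 18.02% = 1.3688
β_P = Σ w_i β_i = 0.11×-0.0330 + 0.09×0.8594 + 0.18×2.4494 + 0.31×1.4089 + 0.31×1.3688 = 1.3757
E(R_P) = R_f + β_P × MRP = 4.9% + 1.3757 × 6.9% = 14.39%

14.39%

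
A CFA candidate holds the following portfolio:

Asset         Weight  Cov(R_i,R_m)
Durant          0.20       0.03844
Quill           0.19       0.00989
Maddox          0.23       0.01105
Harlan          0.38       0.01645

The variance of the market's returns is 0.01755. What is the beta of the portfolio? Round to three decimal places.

β_Durant = 0.03844 / 0.01755 = 2.1903
β_Quill = 0.00989 / 0.01755 = 0.5635
β_Maddox = 0.01105 / 0.01755 = 0.6296
β_Harlan = 0.01645 / 0.01755 = 0.9373
β_P = Σ w_i β_i = 0.20×2.1903 + 0.19×0.5635 + 0.23×0.6296 + 0.38×0.9373 = 1.0461

1.046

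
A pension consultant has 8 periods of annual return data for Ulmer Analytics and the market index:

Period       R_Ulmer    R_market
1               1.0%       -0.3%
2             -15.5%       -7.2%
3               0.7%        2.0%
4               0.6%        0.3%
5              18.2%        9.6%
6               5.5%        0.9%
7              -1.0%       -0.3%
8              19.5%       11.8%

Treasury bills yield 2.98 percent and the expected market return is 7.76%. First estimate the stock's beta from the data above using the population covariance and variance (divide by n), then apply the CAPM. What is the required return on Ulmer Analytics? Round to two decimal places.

11.71%

Mean R_i = (1.0 − 15.5 + 0.7 + 0.6 + 18.2 + 5.5 − 1.0 + 19.5) / 8 = 3.6250%
Mean R_m = (-0.3 − 7.2 + 2.0 + 0.3 + 9.6 + 0.9 − 0.3 + 11.8) / 8 = 2.1000%
Σ(R_i − R̄_i)(R_m − R̄_m) = 462.0500  ⇒  Cov = 462.0500 / 8 = 57.7563
Σ(R_m − R̄_m)² = 253.0400  ⇒  Var(R_m) = 253.0400 / 8 = 31.6300
β = Cov / Var(R_m) = 57.7563 / 31.6300 = 1.8260
MRP = 7.76% − 2.98% = 4.78%
E(R) = R_f + β × MRP = 2.98% + 1.8260 × 4.78% = 11.71%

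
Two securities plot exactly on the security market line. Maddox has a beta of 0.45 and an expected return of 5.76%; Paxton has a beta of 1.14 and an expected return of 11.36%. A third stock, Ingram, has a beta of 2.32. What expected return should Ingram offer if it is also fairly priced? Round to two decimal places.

20.94%

MRP (SML slope) = (11.36% − 5.76%) / (1.14 − 0.45) = 5.60% / 0.69 = 8.1159%
R_f (intercept) = 5.76% − 0.45 × 8.1159% = 2.1078%
E(R_Ingram) = R_f + β × MRP = 2.1078% + 2.32 × 8.1159% = 20.94%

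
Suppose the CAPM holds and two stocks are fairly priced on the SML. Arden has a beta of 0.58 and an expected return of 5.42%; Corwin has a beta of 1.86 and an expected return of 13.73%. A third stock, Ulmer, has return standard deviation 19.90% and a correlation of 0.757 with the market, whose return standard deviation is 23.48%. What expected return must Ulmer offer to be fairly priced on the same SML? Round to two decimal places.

5.82%

MRP = (13.73% − 5.42%) / (1.86 − 0.58) = 6.4922%
R_f = 5.42% − 0.58 × 6.4922% = 1.6545%
β_Ulmer = ρ·σ_i/σ_m = 0.757 × 19.90 / 23.48 = 0.6416
E(R_Ulmer) = R_f + β × MRP = 1.6545% + 0.6416 × 6.4922% = 5.82%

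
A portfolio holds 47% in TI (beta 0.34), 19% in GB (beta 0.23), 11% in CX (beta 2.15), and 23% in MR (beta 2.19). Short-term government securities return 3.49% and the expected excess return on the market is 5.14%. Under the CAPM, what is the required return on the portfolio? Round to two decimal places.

β_P = Σ w_i β_i = 0.47×0.34 + 0.19×0.23 + 0.11×2.15 + 0.23×2.19 = 0.9437
E(R_P) = R_f + β_P × MRP = 3.49% + 0.9437 × 5.14% = 8.34%

8.34%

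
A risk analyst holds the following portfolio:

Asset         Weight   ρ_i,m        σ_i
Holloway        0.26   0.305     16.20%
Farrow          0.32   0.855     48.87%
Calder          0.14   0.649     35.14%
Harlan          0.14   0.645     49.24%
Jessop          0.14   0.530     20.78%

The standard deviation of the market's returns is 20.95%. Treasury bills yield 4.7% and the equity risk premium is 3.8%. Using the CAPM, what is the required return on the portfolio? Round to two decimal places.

β_Holloway = 0.305 × 16.20% / 20.95% = 0.2358
β_Farrow = 0.855 × 48.87% / 20.95% = 1.9945
β_Calder = 0.649 × 35.14% / 20.95% = 1.0886
β_Harlan = 0.645 × 49.24% / 20.95% = 1.5160
β_Jessop = 0.530 × 20.78% / 20.95% = 0.5257
β_P = Σ w_i β_i = 0.26×0.2358 + 0.32×1.9945 + 0.14×1.0886 + 0.14×1.5160 + 0.14×0.5257 = 1.1378
E(R_P) = R_f + β_P × MRP = 4.7% + 1.1378 × 3.8% = 9.02%

9.02%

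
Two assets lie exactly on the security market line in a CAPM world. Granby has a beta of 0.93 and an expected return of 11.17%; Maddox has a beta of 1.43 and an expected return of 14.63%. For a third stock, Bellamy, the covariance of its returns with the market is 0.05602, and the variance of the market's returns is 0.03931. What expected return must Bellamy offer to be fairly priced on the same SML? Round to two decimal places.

14.60%

MRP = (14.63% − 11.17%) / (1.43 − 0.93) = 6.9200%
R_f = 11.17% − 0.93 × 6.9200% = 4.7344%
β_Bellamy = Cov / Var(R_m) = 0.05602 / 0.03931 = 1.4251
E(R_Bellamy) = R_f + β × MRP = 4.7344% + 1.4251 × 6.9200% = 14.60%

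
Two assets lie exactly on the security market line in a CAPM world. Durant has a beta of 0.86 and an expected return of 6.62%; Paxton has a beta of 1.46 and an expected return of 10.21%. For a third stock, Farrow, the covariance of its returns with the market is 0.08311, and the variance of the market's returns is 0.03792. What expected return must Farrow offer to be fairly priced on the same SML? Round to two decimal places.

14.59%

MRP = (10.21% − 6.62%) / (1.46 − 0.86) = 5.9833%
R_f = 6.62% − 0.86 × 5.9833% = 1.4744%
β_Farrow = Cov / Var(R_m) = 0.08311 / 0.03792 = 2.1917
E(R_Farrow) = R_f + β × MRP = 1.4744% + 2.1917 × 5.9833% = 14.59%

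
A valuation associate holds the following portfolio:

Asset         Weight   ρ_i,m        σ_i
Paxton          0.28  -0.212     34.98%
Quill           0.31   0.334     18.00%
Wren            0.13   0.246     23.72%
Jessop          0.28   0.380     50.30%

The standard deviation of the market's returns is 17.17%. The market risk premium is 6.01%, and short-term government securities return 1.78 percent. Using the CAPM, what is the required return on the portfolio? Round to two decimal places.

3.84%

β_Paxton = -0.212 × 34.98% / 17.17% = -0.4319
β_Quill = 0.334 × 18.00% / 17.17% = 0.3501
β_Wren = 0.246 × 23.72% / 17.17% = 0.3398
β_Jessop = 0.380 × 50.30% / 17.17% = 1.1132
β_P = Σ w_i β_i = 0.28×-0.4319 + 0.31×0.3501 + 0.13×0.3398 + 0.28×1.1132 = 0.3435
E(R_P) = R_f + β_P × MRP = 1.78% + 0.3435 × 6.01% = 3.84%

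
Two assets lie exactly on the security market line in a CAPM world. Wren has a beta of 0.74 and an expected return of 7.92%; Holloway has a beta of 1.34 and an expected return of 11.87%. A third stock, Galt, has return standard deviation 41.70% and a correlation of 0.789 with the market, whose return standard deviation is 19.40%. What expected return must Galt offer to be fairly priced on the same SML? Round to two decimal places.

14.21%

MRP = (11.87% − 7.92%) / (1.34 − 0.74) = 6.5833%
R_f = 7.92% − 0.74 × 6.5833% = 3.0484%
β_Galt = ρ·σ_i/σ_m = 0.789 × 41.70 / 19.40 = 1.6959
E(R_Galt) = R_f + β × MRP = 3.0484% + 1.6959 × 6.5833% = 14.21%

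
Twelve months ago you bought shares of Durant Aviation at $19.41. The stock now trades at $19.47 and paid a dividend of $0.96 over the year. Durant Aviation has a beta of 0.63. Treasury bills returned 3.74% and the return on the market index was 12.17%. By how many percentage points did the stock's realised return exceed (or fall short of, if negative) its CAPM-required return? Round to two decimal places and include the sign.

-3.80%

Realised HPR = (P1 + D1 − P0) / P0 = (19.47 + 0.96 − 19.41) / 19.41 = 1.02 / 19.41 = 5.2550%
MRP = 12.17% − 3.74% = 8.43%
CAPM required = R_f + β·MRP = 3.74% + 0.63 × 8.43% = 9.0509%
α = realised − required = 5.2550% − 9.0509% = -3.80%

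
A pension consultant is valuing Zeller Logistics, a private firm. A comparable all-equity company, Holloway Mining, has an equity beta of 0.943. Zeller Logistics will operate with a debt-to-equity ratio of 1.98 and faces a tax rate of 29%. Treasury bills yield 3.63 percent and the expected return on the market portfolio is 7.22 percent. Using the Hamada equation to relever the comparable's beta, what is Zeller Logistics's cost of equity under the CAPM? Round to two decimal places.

11.77%

β_L = β_U × [1 + (1 − t)(D/E)] = 0.943 × [1 + (1 − 0.29) × 1.98]
    = 0.943 × [1 + 0.71 × 1.98] = 0.943 × 2.4058 = 2.2687
MRP = 7.22% − 3.63% = 3.59%
E(R) = R_f + β_L × MRP = 3.63% + 2.2687 × 3.59% = 11.77%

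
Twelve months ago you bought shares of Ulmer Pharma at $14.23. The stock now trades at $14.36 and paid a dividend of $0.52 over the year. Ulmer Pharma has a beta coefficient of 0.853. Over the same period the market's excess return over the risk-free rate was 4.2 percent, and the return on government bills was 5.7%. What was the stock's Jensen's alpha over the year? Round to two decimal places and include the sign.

Realised HPR = (P1 + D1 − P0) / P0 = (14.36 + 0.52 − 14.23) / 14.23 = 0.65 / 14.23 = 4.5678%
CAPM required = R_f + β·MRP = 5.7% + 0.853 × 4.2% = 9.2826%
α = realised − required = 4.5678% − 9.2826% = -4.71%

-4.71%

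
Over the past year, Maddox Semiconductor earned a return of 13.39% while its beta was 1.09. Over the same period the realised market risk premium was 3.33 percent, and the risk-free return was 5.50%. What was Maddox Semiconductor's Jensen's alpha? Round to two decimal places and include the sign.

+4.26%

CAPM benchmark = R_f + β(R_m − R_f) = 5.50% + 1.09 × 3.33% = 9.1297%
α = actual − benchmark = 13.39% − 9.1297% = +4.26%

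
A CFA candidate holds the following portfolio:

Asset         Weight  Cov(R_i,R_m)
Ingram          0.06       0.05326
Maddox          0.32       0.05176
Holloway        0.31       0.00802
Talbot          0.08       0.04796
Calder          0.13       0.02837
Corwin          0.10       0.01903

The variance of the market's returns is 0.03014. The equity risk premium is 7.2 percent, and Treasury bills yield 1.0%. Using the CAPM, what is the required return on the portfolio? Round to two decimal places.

β_Ingram = 0.05326 / 0.03014 = 1.7671
β_Maddox = 0.05176 / 0.03014 = 1.7173
β_Holloway = 0.00802 / 0.03014 = 0.2661
β_Talbot = 0.04796 / 0.03014 = 1.5912
β_Calder = 0.02837 / 0.03014 = 0.9413
β_Corwin = 0.01903 / 0.03014 = 0.6314
β_P = Σ w_i β_i = 0.06×1.7671 + 0.32×1.7173 + 0.31×0.2661 + 0.08×1.5912 + 0.13×0.9413 + 0.10×0.6314 = 1.0509
E(R_P) = R_f + β_P × MRP = 1.0% + 1.0509 × 7.2% = 8.57%

8.57%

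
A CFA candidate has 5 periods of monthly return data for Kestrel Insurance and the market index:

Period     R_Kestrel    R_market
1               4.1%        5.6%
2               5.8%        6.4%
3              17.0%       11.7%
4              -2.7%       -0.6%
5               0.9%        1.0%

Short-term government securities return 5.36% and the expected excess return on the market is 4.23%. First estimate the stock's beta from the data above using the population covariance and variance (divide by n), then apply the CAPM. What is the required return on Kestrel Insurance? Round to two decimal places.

11.66%

Mean R_i = (4.1 + 5.8 + 17.0 − 2.7 + 0.9) / 5 = 5.0200%
Mean R_m = (5.6 + 6.4 + 11.7 − 0.6 + 1.0) / 5 = 4.8200%
Σ(R_i − R̄_i)(R_m − R̄_m) = 140.5180  ⇒  Cov = 140.5180 / 5 = 28.1036
Σ(R_m − R̄_m)² = 94.4080  ⇒  Var(R_m) = 94.4080 / 5 = 18.8816
β = Cov / Var(R_m) = 28.1036 / 18.8816 = 1.4884
E(R) = R_f + β × MRP = 5.36% + 1.4884 × 4.23% = 11.66%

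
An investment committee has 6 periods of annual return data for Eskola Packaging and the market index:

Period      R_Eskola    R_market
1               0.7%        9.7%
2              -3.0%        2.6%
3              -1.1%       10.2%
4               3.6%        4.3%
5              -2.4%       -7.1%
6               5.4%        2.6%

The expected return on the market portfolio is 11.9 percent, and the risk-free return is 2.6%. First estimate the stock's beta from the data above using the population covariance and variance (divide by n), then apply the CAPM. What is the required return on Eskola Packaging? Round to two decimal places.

Mean R_i = (0.7 − 3.0 − 1.1 + 3.6 − 2.4 + 5.4) / 6 = 0.5333%
Mean R_m = (9.7 + 2.6 + 10.2 + 4.3 − 7.1 + 2.6) / 6 = 3.7167%
Σ(R_i − R̄_i)(R_m − R̄_m) = 22.4367  ⇒  Cov = 22.4367 / 6 = 3.7395
Σ(R_m − R̄_m)² = 197.6683  ⇒  Var(R_m) = 197.6683 / 6 = 32.9447
β = Cov / Var(R_m) = 3.7395 / 32.9447 = 0.1135
MRP = 11.9% − 2.6% = 9.30%
E(R) = R_f + β × MRP = 2.6% + 0.1135 × 9.3% = 3.66%

3.66%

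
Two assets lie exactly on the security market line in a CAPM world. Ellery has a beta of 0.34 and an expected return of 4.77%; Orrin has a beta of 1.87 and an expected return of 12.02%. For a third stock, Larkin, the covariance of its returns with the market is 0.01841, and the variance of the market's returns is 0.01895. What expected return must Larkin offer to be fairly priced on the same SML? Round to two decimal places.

MRP = (12.02% − 4.77%) / (1.87 − 0.34) = 4.7386%
R_f = 4.77% − 0.34 × 4.7386% = 3.1589%
β_Larkin = Cov / Var(R_m) = 0.01841 / 0.01895 = 0.9715
E(R_Larkin) = R_f + β × MRP = 3.1589% + 0.9715 × 4.7386% = 7.76%

7.76%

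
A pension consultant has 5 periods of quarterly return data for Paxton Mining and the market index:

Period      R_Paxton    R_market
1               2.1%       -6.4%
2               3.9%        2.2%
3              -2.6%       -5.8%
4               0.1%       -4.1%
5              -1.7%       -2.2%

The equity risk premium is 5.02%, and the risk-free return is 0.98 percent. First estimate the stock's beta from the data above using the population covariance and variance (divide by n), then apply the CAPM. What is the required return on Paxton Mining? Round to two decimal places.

Mean R_i = (2.1 + 3.9 − 2.6 + 0.1 − 1.7) / 5 = 0.3600%
Mean R_m = (-6.4 + 2.2 − 5.8 − 4.1 − 2.2) / 5 = -3.2600%
Σ(R_i − R̄_i)(R_m − R̄_m) = 19.4180  ⇒  Cov = 19.4180 / 5 = 3.8836
Σ(R_m − R̄_m)² = 47.9520  ⇒  Var(R_m) = 47.9520 / 5 = 9.5904
β = Cov / Var(R_m) = 3.8836 / 9.5904 = 0.4049
E(R) = R_f + β × MRP = 0.98% + 0.4049 × 5.02% = 3.01%

3.01%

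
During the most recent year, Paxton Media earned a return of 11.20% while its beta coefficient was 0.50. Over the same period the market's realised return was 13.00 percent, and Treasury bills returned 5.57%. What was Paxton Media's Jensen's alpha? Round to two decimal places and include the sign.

Market excess return = 13.00% − 5.57% = 7.43%
CAPM benchmark = R_f + β(R_m − R_f) = 5.57% + 0.50 × 7.43% = 9.2850%
α = actual − benchmark = 11.20% − 9.2850% = +1.92%

+1.92%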